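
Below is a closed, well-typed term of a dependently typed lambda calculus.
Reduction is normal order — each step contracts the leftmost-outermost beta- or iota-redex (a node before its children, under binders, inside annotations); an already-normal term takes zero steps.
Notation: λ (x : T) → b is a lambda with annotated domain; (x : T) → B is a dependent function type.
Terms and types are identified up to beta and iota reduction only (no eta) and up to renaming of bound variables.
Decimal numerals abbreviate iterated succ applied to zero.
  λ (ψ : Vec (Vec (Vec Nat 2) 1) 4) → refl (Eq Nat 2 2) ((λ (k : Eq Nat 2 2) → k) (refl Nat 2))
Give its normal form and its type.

normal form:
  λ (ψ : Vec (Vec (Vec Nat 2) 1) 4) → refl (Eq Nat 2 2) (refl Nat 2)
inferred type:
  (ψ : Vec (Vec (Vec Nat 2) 1) 4) → Eq (Eq Nat 2 2) (refl Nat 2) (refl Nat 2)
observation: 1 normal-order step normalize the term, beginning with a beta-redex.


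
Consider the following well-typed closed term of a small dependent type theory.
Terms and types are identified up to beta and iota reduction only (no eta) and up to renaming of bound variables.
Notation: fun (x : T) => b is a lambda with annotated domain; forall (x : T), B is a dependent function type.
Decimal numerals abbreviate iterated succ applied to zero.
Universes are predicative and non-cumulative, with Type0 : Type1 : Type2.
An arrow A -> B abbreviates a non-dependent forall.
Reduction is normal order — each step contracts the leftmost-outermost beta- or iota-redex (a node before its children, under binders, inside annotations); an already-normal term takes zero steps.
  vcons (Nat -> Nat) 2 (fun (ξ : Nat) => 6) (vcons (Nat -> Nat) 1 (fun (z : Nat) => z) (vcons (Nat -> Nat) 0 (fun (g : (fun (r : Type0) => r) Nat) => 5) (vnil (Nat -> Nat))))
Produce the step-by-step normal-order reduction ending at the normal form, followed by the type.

reduction (normal order):
  vcons (Nat -> Nat) 2 (fun (ξ : Nat) => 6) (vcons (Nat -> Nat) 1 (fun (z : Nat) => z) (vcons (Nat -> Nat) 0 (fun (g : (fun (r : Type0) => r) Nat) => 5) (vnil (Nat -> Nat))))
  ~> vcons (Nat -> Nat) 2 (fun (ξ : Nat) => 6) (vcons (Nat -> Nat) 1 (fun (z : Nat) => z) (vcons (Nat -> Nat) 0 (fun (g : Nat) => 5) (vnil (Nat -> Nat))))
the term's type:
  Vec (Nat -> Nat) 3


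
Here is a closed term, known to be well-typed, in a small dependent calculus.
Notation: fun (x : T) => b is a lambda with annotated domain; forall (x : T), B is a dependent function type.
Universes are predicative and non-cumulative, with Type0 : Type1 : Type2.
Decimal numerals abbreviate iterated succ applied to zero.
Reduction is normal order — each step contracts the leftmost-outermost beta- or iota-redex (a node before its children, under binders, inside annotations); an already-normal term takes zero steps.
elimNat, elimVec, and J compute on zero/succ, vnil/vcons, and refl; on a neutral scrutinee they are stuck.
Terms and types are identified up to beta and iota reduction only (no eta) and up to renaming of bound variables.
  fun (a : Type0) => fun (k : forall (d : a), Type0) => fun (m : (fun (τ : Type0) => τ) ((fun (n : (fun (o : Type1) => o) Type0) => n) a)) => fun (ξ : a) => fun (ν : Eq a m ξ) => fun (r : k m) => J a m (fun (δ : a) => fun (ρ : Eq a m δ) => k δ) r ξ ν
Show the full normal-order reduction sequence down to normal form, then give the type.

reduction (normal order):
  fun (a : Type0) => fun (k : forall (d : a), Type0) => fun (m : (fun (τ : Type0) => τ) ((fun (n : (fun (o : Type1) => o) Type0) => n) a)) => fun (ξ : a) => fun (ν : Eq a m ξ) => fun (r : k m) => J a m (fun (δ : a) => fun (ρ : Eq a m δ) => k δ) r ξ ν
  ~> fun (a : Type0) => fun (k : forall (d : a), Type0) => fun (m : (fun (τ : (fun (n : Type1) => n) Type0) => τ) a) => fun (o : a) => fun (ξ : Eq a m o) => fun (ν : k m) => J a m (fun (r : a) => fun (δ : Eq a m r) => k r) ν o ξ
  ~> fun (a : Type0) => fun (k : forall (d : a), Type0) => fun (m : a) => fun (τ : a) => fun (n : Eq a m τ) => fun (o : k m) => J a m (fun (ξ : a) => fun (ν : Eq a m ξ) => k ξ) o τ n
type:
  forall (a : Type0), forall (k : forall (d : a), Type0), forall (m : a), forall (τ : a), forall (n : Eq a m τ), forall (o : k m), k τ


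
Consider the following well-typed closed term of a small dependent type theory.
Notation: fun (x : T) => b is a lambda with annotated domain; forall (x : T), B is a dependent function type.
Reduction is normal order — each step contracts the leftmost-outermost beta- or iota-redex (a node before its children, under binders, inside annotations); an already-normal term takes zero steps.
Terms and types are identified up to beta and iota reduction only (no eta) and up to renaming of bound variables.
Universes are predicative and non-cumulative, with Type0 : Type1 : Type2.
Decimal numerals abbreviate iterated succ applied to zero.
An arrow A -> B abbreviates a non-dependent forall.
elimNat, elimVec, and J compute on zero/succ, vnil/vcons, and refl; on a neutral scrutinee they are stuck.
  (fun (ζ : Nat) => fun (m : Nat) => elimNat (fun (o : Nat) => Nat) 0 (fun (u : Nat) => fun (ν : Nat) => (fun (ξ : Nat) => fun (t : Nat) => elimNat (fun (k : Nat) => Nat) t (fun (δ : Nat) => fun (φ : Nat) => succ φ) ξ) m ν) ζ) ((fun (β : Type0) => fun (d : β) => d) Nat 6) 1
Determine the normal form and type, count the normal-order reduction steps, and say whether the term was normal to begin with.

reduced normal form:
  6
the term's type:
  Nat
steps to reach normal form (normal order): 29
already normal: no
first contracted redex: a beta-redex


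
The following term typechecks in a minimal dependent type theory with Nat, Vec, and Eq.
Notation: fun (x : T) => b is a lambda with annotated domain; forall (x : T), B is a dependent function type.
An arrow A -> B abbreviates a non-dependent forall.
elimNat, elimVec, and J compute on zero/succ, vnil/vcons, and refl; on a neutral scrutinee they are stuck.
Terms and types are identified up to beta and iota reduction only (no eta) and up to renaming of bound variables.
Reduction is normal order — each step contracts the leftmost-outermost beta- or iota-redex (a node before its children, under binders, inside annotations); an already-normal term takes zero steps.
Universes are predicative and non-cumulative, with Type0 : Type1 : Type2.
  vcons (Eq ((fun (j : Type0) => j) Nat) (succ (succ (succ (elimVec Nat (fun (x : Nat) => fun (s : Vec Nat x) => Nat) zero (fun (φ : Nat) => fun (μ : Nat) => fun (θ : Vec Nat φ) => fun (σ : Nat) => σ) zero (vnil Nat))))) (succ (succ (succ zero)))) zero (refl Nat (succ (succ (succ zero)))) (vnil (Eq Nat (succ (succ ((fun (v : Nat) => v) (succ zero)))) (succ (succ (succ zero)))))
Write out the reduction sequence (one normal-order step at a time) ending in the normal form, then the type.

reduction (normal order):
  vcons (Eq ((fun (j : Type0) => j) Nat) (succ (succ (succ (elimVec Nat (fun (x : Nat) => fun (s : Vec Nat x) => Nat) zero (fun (φ : Nat) => fun (μ : Nat) => fun (θ : Vec Nat φ) => fun (σ : Nat) => σ) zero (vnil Nat))))) (succ (succ (succ zero)))) zero (refl Nat (succ (succ (succ zero)))) (vnil (Eq Nat (succ (succ ((fun (v : Nat) => v) (succ zero)))) (succ (succ (succ zero)))))
  ~> vcons (Eq Nat (succ (succ (succ (elimVec Nat (fun (j : Nat) => fun (x : Vec Nat j) => Nat) zero (fun (s : Nat) => fun (φ : Nat) => fun (μ : Vec Nat s) => fun (θ : Nat) => θ) zero (vnil Nat))))) (succ (succ (succ zero)))) zero (refl Nat (succ (succ (succ zero)))) (vnil (Eq Nat (succ (succ ((fun (σ : Nat) => σ) (succ zero)))) (succ (succ (succ zero)))))
  ~> vcons (Eq Nat (succ (succ (succ zero))) (succ (succ (succ zero)))) zero (refl Nat (succ (succ (succ zero)))) (vnil (Eq Nat (succ (succ ((fun (j : Nat) => j) (succ zero)))) (succ (succ (succ zero)))))
  ~> vcons (Eq Nat (succ (succ (succ zero))) (succ (succ (succ zero)))) zero (refl Nat (succ (succ (succ zero)))) (vnil (Eq Nat (succ (succ (succ zero))) (succ (succ (succ zero)))))
type:
  Vec (Eq Nat (succ (succ (succ zero))) (succ (succ (succ zero)))) (succ zero)


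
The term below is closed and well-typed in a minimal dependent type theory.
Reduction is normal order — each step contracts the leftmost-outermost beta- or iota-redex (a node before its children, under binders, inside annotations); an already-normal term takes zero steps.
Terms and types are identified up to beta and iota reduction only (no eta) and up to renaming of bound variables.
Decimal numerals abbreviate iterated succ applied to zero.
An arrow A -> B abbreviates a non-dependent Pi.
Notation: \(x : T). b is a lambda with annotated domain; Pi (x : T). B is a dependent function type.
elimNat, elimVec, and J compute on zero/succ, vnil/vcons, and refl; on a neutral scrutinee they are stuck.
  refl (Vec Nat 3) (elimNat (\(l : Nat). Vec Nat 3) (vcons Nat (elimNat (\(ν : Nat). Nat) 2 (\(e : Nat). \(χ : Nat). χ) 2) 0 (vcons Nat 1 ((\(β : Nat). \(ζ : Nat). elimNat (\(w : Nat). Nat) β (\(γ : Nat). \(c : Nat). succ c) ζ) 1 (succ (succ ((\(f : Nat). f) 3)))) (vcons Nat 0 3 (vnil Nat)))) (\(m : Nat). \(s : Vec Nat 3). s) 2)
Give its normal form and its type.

resulting normal form:
  refl (Vec Nat 3) (vcons Nat 2 0 (vcons Nat 1 6 (vcons Nat 0 3 (vnil Nat))))
type:
  Eq (Vec Nat 3) (vcons Nat 2 0 (vcons Nat 1 6 (vcons Nat 0 3 (vnil Nat)))) (vcons Nat 2 0 (vcons Nat 1 6 (vcons Nat 0 3 (vnil Nat))))
observation: 33 normal-order steps separate the term from its normal form.


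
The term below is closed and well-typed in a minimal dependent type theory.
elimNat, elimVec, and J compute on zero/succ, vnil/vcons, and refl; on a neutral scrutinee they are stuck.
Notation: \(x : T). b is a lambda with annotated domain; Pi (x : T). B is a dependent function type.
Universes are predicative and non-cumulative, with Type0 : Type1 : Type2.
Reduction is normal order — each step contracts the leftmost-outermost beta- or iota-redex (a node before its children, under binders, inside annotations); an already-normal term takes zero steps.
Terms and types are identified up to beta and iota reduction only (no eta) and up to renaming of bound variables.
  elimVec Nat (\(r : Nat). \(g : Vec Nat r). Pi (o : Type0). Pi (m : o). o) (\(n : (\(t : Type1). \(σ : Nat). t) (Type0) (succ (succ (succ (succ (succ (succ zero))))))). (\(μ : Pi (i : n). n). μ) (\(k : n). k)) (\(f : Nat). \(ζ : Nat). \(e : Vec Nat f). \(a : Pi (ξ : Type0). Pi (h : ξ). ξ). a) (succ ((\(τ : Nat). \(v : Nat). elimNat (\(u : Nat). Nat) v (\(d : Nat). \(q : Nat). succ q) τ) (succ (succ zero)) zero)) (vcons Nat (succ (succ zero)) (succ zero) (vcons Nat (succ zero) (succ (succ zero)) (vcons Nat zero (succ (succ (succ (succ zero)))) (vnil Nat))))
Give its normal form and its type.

resulting normal form:
  \(r : Type0). \(g : r). g
the term's type:
  Pi (r : Type0). Pi (g : r). r
observation: contracting an elimVec iota-redex first, the term normalizes in 19 steps.


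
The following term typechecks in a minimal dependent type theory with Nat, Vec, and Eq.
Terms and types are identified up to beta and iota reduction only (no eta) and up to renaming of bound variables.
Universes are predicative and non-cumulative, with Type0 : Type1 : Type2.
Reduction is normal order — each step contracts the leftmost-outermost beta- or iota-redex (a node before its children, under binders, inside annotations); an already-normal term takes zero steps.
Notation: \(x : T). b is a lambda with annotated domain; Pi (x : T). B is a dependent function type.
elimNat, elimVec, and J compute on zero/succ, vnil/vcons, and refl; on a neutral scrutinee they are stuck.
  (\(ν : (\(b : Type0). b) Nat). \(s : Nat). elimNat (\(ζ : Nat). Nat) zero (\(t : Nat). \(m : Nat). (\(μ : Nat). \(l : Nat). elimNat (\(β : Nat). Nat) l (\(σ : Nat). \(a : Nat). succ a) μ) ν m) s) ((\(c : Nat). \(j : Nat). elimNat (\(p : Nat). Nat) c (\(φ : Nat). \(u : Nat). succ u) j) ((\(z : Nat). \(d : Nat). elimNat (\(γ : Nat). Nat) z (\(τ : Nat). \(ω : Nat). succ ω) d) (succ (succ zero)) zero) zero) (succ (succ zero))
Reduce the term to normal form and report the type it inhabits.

resulting normal form:
  succ (succ (succ (succ zero)))
type:
  Nat


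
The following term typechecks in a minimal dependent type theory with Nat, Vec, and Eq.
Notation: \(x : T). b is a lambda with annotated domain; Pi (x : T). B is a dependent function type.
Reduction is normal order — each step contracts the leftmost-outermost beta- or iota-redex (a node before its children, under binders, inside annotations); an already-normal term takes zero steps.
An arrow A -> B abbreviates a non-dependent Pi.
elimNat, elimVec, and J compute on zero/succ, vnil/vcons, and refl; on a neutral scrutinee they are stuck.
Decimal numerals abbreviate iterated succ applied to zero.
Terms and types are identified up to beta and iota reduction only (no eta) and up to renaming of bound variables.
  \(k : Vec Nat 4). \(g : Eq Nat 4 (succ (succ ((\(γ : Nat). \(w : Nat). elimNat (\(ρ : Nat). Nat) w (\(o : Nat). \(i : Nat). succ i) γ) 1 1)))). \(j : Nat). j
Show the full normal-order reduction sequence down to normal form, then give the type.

normal-order reduction sequence:
  \(k : Vec Nat 4). \(g : Eq Nat 4 (succ (succ ((\(γ : Nat). \(w : Nat). elimNat (\(ρ : Nat). Nat) w (\(o : Nat). \(i : Nat). succ i) γ) 1 1)))). \(j : Nat). j
  ~> \(k : Vec Nat 4). \(g : Eq Nat 4 (succ (succ ((\(γ : Nat). elimNat (\(w : Nat). Nat) γ (\(ρ : Nat). \(o : Nat). succ o) 1) 1)))). \(i : Nat). i
  ~> \(k : Vec Nat 4). \(g : Eq Nat 4 (succ (succ (elimNat (\(γ : Nat). Nat) 1 (\(w : Nat). \(ρ : Nat). succ ρ) 1)))). \(o : Nat). o
  ~> \(k : Vec Nat 4). \(g : Eq Nat 4 (succ (succ ((\(γ : Nat). \(w : Nat). succ w) 0 (elimNat (\(ρ : Nat). Nat) 1 (\(o : Nat). \(i : Nat). succ i) 0))))). \(j : Nat). j
  ~> \(k : Vec Nat 4). \(g : Eq Nat 4 (succ (succ ((\(γ : Nat). succ γ) (elimNat (\(w : Nat). Nat) 1 (\(ρ : Nat). \(o : Nat). succ o) 0))))). \(i : Nat). i
  ~> \(k : Vec Nat 4). \(g : Eq Nat 4 (succ (succ (succ (elimNat (\(γ : Nat). Nat) 1 (\(w : Nat). \(ρ : Nat). succ ρ) 0))))). \(o : Nat). o
  ~> \(k : Vec Nat 4). \(g : Eq Nat 4 4). \(γ : Nat). γ
the term's type:
  Vec Nat 4 -> Eq Nat 4 4 -> Nat -> Nat


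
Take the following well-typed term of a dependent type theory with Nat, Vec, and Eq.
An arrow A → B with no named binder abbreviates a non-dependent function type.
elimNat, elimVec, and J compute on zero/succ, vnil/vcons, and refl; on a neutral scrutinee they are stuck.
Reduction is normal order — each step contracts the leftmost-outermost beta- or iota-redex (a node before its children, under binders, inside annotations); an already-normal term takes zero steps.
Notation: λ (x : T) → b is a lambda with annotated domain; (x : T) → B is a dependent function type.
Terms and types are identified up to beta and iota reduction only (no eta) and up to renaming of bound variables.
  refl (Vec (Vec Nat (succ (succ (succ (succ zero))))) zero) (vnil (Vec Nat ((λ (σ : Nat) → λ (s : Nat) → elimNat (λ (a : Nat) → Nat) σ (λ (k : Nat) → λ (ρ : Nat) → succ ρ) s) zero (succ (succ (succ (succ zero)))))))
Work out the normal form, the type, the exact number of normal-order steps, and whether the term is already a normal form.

normal form:
  refl (Vec (Vec Nat (succ (succ (succ (succ zero))))) zero) (vnil (Vec Nat (succ (succ (succ (succ zero))))))
inferred type:
  Eq (Vec (Vec Nat (succ (succ (succ (succ zero))))) zero) (vnil (Vec Nat (succ (succ (succ (succ zero)))))) (vnil (Vec Nat (succ (succ (succ (succ zero))))))
steps to reach normal form (normal order): 15
term was already normal: no
first contracted redex: a beta-redex


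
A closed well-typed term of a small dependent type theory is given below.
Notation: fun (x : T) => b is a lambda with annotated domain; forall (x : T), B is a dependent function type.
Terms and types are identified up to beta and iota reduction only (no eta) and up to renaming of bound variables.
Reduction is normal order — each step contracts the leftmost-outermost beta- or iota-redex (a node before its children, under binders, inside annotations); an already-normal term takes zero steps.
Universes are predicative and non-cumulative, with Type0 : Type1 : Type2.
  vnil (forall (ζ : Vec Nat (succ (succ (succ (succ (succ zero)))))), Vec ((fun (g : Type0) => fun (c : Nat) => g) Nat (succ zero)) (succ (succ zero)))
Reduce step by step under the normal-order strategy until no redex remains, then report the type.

normal-order reduction:
  vnil (forall (ζ : Vec Nat (succ (succ (succ (succ (succ zero)))))), Vec ((fun (g : Type0) => fun (c : Nat) => g) Nat (succ zero)) (succ (succ zero)))
  ~> vnil (forall (ζ : Vec Nat (succ (succ (succ (succ (succ zero)))))), Vec ((fun (g : Nat) => Nat) (succ zero)) (succ (succ zero)))
  ~> vnil (forall (ζ : Vec Nat (succ (succ (succ (succ (succ zero)))))), Vec Nat (succ (succ zero)))
the term's type:
  Vec (forall (ζ : Vec Nat (succ (succ (succ (succ (succ zero)))))), Vec Nat (succ (succ zero))) zero


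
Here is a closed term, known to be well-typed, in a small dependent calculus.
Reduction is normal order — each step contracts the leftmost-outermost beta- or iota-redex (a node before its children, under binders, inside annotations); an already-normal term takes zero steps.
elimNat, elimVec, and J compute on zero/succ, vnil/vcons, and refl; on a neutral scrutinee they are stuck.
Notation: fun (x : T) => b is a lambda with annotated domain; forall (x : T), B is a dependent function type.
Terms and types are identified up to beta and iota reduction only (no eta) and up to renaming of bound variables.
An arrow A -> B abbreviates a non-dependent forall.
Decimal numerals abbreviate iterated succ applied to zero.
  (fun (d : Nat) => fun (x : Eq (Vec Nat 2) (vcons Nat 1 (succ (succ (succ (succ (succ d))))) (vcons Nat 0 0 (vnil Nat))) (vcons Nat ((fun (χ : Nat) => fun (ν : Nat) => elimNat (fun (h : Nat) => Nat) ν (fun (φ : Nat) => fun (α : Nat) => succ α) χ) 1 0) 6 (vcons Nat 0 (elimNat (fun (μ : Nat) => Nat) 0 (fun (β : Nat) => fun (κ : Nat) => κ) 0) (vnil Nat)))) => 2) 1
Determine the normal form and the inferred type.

reduced normal form:
  fun (d : Eq (Vec Nat 2) (vcons Nat 1 6 (vcons Nat 0 0 (vnil Nat))) (vcons Nat 1 6 (vcons Nat 0 0 (vnil Nat)))) => 2
type:
  Eq (Vec Nat 2) (vcons Nat 1 6 (vcons Nat 0 0 (vnil Nat))) (vcons Nat 1 6 (vcons Nat 0 0 (vnil Nat))) -> Nat
observation: normalization takes exactly 8 steps under the normal-order strategy.


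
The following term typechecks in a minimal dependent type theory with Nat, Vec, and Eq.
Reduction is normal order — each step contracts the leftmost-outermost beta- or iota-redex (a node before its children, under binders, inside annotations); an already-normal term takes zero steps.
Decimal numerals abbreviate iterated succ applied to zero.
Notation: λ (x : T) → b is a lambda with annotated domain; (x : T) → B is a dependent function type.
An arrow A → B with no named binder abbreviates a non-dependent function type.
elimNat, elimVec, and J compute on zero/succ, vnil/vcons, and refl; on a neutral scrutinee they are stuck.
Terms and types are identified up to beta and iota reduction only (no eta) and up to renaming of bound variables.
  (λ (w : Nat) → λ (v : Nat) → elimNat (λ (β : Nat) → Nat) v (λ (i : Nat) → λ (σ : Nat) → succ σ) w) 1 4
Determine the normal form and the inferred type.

normal form:
  5
inferred type:
  Nat


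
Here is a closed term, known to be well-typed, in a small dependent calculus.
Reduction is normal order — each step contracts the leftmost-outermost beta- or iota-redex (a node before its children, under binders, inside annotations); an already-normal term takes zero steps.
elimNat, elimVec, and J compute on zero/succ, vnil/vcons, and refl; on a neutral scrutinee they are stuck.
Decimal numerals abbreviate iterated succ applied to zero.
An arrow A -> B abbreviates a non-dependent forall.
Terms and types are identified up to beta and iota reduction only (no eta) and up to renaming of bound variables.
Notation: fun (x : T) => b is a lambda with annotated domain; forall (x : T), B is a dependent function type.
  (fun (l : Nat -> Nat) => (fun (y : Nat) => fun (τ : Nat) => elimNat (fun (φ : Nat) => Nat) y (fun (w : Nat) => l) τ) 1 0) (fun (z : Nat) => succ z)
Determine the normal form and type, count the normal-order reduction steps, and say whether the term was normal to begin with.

reduced normal form:
  1
inferred type:
  Nat
reduction steps (normal order): 4
already normal: no
first contracted redex: a beta-redex


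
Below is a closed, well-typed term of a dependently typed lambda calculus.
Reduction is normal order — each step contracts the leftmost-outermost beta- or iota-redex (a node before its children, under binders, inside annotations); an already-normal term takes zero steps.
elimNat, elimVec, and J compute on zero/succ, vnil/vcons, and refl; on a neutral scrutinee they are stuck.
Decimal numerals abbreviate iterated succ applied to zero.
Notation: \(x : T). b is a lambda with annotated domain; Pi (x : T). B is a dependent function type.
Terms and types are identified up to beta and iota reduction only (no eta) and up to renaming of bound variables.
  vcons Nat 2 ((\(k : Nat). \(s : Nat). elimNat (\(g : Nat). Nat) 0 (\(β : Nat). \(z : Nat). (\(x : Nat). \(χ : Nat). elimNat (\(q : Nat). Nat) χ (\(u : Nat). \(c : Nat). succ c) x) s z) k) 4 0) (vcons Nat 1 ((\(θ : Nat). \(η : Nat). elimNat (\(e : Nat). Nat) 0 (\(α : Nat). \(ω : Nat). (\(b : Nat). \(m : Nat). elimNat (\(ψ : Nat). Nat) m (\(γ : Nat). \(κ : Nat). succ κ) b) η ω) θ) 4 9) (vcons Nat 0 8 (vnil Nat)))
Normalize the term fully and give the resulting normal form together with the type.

reduced normal form:
  vcons Nat 2 0 (vcons Nat 1 36 (vcons Nat 0 8 (vnil Nat)))
the term's type:
  Vec Nat 3
observation: the first redex contracted is a beta-redex; the normal form is reached in 162 normal-order steps.


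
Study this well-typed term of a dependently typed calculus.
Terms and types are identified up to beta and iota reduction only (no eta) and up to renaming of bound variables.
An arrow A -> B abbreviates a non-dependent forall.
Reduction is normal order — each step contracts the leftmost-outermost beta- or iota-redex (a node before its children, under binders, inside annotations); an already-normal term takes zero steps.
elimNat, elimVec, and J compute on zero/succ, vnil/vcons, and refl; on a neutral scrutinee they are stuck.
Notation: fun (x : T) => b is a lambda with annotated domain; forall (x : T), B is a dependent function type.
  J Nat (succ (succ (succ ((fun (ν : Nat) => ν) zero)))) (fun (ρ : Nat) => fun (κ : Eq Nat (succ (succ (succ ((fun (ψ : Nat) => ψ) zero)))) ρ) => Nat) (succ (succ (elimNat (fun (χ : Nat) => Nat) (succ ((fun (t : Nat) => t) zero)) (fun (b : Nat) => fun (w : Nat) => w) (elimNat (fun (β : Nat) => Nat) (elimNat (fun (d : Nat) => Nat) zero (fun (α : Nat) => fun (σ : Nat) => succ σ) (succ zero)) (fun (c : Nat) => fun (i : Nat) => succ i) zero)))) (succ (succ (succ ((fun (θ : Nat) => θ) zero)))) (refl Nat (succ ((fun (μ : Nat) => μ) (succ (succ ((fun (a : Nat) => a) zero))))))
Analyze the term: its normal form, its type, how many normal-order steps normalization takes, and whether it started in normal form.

reduced normal form:
  succ (succ (succ zero))
type:
  Nat
normal-order step count: 11
started in normal form: no
first redex: a J iota-redex


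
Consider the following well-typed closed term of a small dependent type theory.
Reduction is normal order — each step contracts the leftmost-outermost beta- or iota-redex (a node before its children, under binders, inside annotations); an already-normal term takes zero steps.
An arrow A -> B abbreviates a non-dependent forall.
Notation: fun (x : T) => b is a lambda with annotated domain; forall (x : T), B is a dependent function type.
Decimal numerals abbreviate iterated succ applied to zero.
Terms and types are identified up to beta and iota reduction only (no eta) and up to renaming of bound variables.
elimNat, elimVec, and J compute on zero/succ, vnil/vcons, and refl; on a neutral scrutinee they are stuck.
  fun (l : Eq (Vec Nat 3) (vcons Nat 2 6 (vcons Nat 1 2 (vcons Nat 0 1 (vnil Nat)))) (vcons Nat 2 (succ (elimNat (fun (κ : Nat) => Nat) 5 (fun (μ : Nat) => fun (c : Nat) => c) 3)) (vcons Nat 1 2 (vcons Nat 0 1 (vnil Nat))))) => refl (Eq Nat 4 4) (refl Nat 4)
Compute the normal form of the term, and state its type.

normal form:
  fun (l : Eq (Vec Nat 3) (vcons Nat 2 6 (vcons Nat 1 2 (vcons Nat 0 1 (vnil Nat)))) (vcons Nat 2 6 (vcons Nat 1 2 (vcons Nat 0 1 (vnil Nat))))) => refl (Eq Nat 4 4) (refl Nat 4)
inferred type:
  Eq (Vec Nat 3) (vcons Nat 2 6 (vcons Nat 1 2 (vcons Nat 0 1 (vnil Nat)))) (vcons Nat 2 6 (vcons Nat 1 2 (vcons Nat 0 1 (vnil Nat)))) -> Eq (Eq Nat 4 4) (refl Nat 4) (refl Nat 4)


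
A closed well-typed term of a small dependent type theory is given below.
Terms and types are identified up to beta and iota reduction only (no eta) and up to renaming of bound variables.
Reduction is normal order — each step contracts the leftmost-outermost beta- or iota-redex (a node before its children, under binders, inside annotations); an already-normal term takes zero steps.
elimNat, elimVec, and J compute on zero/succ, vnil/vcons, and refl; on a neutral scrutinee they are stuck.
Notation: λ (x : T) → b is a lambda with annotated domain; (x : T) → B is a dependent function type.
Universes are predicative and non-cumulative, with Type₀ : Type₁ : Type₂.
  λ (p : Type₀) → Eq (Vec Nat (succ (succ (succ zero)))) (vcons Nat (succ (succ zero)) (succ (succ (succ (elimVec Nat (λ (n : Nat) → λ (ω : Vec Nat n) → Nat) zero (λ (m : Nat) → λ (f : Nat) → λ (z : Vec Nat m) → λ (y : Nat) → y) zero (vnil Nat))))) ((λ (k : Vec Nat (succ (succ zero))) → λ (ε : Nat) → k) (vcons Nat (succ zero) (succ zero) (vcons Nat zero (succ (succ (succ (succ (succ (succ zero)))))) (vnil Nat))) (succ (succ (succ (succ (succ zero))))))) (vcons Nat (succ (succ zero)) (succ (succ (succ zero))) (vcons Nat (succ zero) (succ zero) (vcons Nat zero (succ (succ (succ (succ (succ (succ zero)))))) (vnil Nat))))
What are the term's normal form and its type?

normal form:
  λ (p : Type₀) → Eq (Vec Nat (succ (succ (succ zero)))) (vcons Nat (succ (succ zero)) (succ (succ (succ zero))) (vcons Nat (succ zero) (succ zero) (vcons Nat zero (succ (succ (succ (succ (succ (succ zero)))))) (vnil Nat)))) (vcons Nat (succ (succ zero)) (succ (succ (succ zero))) (vcons Nat (succ zero) (succ zero) (vcons Nat zero (succ (succ (succ (succ (succ (succ zero)))))) (vnil Nat))))
the term's type:
  (p : Type₀) → Type₀


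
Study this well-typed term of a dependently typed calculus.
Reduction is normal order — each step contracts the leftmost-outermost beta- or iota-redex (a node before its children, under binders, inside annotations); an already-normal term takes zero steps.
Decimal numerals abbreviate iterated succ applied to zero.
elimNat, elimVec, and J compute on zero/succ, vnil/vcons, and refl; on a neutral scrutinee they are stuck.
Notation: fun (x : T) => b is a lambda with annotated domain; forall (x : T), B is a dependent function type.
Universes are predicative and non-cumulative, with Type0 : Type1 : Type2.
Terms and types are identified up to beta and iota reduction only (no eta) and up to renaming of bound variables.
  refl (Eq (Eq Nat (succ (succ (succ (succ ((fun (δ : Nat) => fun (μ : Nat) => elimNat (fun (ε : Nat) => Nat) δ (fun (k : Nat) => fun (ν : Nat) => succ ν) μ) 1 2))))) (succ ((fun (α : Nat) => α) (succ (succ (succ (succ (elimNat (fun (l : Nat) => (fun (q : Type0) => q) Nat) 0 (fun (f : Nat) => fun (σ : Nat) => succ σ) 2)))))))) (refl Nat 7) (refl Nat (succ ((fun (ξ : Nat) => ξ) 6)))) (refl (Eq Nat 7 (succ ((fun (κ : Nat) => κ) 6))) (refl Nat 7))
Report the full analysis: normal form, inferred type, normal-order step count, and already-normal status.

normal form:
  refl (Eq (Eq Nat 7 7) (refl Nat 7) (refl Nat 7)) (refl (Eq Nat 7 7) (refl Nat 7))
the term's type:
  Eq (Eq (Eq Nat 7 7) (refl Nat 7) (refl Nat 7)) (refl (Eq Nat 7 7) (refl Nat 7)) (refl (Eq Nat 7 7) (refl Nat 7))
steps to reach normal form (normal order): 19
already normal: no
first redex: a beta-redex


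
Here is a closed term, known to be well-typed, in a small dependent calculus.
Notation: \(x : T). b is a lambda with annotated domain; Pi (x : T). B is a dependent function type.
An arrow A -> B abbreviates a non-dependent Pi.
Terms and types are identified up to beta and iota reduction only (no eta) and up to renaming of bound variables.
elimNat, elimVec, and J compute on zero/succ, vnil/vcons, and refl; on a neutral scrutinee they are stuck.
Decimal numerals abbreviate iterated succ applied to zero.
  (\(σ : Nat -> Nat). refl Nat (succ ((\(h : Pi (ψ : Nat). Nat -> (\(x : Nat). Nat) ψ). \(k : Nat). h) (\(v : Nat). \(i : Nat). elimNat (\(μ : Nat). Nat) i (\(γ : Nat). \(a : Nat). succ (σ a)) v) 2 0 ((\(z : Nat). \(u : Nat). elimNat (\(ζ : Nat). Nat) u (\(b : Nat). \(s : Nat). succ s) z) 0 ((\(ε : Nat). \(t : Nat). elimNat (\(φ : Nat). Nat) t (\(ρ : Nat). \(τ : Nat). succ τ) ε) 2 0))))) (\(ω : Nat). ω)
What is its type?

type:
  Eq Nat 3 3


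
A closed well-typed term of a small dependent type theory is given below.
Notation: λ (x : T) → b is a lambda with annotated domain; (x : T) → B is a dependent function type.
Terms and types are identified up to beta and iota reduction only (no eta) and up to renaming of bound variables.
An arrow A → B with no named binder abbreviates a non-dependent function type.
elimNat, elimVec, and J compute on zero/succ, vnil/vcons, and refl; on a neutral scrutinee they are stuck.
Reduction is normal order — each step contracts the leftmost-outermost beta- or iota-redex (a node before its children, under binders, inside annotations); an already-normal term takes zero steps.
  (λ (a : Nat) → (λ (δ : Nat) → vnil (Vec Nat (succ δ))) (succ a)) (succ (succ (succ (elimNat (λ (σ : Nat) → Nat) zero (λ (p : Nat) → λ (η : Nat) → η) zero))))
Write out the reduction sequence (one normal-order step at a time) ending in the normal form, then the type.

normal-order reduction:
  (λ (a : Nat) → (λ (δ : Nat) → vnil (Vec Nat (succ δ))) (succ a)) (succ (succ (succ (elimNat (λ (σ : Nat) → Nat) zero (λ (p : Nat) → λ (η : Nat) → η) zero))))
  ~> (λ (a : Nat) → vnil (Vec Nat (succ a))) (succ (succ (succ (succ (elimNat (λ (δ : Nat) → Nat) zero (λ (σ : Nat) → λ (p : Nat) → p) zero)))))
  ~> vnil (Vec Nat (succ (succ (succ (succ (succ (elimNat (λ (a : Nat) → Nat) zero (λ (δ : Nat) → λ (σ : Nat) → σ) zero)))))))
  ~> vnil (Vec Nat (succ (succ (succ (succ (succ zero))))))
type:
  Vec (Vec Nat (succ (succ (succ (succ (succ zero)))))) zero


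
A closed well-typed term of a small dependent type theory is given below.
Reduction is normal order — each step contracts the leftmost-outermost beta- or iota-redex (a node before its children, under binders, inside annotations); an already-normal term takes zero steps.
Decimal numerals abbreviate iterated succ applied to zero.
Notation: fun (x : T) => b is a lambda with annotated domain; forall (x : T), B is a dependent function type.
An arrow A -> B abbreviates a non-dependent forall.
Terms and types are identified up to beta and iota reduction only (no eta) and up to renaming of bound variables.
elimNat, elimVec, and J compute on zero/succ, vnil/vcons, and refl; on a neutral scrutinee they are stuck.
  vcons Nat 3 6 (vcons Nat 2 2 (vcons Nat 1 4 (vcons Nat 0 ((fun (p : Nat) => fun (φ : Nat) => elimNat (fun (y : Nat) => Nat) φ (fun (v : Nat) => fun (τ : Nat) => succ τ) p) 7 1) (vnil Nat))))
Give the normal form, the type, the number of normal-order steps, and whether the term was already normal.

normal form:
  vcons Nat 3 6 (vcons Nat 2 2 (vcons Nat 1 4 (vcons Nat 0 8 (vnil Nat))))
type:
  Vec Nat 4
normal-order step count: 24
term was already normal: no
first contracted redex: a beta-redex


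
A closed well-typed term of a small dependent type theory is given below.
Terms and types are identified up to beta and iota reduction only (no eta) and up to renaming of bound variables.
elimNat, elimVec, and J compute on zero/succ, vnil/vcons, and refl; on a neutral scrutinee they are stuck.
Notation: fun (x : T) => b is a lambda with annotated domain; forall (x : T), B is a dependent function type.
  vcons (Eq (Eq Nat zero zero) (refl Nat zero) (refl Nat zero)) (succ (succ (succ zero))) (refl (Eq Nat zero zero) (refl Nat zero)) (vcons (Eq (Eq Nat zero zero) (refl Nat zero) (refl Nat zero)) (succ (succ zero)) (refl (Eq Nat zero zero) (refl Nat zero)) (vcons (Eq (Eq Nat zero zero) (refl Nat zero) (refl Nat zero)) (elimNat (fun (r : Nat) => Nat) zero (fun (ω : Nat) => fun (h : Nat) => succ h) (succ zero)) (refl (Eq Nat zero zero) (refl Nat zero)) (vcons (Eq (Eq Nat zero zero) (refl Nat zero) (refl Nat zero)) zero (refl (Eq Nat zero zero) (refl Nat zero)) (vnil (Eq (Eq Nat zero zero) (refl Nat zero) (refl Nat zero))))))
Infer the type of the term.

the term's type:
  Vec (Eq (Eq Nat zero zero) (refl Nat zero) (refl Nat zero)) (succ (succ (succ (succ zero))))


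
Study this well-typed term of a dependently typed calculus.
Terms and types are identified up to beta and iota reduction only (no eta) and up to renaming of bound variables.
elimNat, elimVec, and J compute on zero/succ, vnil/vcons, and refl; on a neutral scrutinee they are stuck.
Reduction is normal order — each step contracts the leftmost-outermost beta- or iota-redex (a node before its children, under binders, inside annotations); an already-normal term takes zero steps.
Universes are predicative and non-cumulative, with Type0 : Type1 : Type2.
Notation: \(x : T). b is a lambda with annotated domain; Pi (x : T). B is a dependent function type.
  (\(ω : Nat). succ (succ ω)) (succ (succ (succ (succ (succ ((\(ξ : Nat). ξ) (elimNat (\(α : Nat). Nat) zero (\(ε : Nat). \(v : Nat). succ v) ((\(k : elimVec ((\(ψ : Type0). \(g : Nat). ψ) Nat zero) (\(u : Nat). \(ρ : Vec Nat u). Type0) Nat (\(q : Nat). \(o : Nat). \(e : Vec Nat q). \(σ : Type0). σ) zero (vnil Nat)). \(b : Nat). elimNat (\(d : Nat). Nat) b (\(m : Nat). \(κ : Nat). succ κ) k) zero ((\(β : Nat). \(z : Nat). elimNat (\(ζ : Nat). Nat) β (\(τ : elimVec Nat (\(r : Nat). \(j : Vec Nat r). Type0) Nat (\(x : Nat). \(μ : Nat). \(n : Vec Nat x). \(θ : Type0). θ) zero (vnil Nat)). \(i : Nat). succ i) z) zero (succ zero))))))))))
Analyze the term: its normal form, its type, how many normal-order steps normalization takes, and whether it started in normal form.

normal form:
  succ (succ (succ (succ (succ (succ (succ (succ zero)))))))
the term's type:
  Nat
reduction steps (normal order): 15
already normal: no
first contracted redex: a beta-redex


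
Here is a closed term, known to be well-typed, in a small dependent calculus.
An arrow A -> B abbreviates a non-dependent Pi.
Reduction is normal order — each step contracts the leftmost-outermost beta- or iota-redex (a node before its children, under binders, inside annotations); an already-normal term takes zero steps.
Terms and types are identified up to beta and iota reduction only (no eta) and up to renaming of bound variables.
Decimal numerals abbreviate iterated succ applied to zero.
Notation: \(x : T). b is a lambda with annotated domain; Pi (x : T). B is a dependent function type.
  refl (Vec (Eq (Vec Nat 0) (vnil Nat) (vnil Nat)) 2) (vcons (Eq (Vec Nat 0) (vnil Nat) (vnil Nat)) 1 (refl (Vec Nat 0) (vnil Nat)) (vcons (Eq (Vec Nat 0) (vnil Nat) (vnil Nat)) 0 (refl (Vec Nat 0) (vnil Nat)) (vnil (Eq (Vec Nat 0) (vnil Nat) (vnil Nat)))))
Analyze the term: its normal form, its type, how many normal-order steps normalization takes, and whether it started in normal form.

resulting normal form:
  refl (Vec (Eq (Vec Nat 0) (vnil Nat) (vnil Nat)) 2) (vcons (Eq (Vec Nat 0) (vnil Nat) (vnil Nat)) 1 (refl (Vec Nat 0) (vnil Nat)) (vcons (Eq (Vec Nat 0) (vnil Nat) (vnil Nat)) 0 (refl (Vec Nat 0) (vnil Nat)) (vnil (Eq (Vec Nat 0) (vnil Nat) (vnil Nat)))))
type:
  Eq (Vec (Eq (Vec Nat 0) (vnil Nat) (vnil Nat)) 2) (vcons (Eq (Vec Nat 0) (vnil Nat) (vnil Nat)) 1 (refl (Vec Nat 0) (vnil Nat)) (vcons (Eq (Vec Nat 0) (vnil Nat) (vnil Nat)) 0 (refl (Vec Nat 0) (vnil Nat)) (vnil (Eq (Vec Nat 0) (vnil Nat) (vnil Nat))))) (vcons (Eq (Vec Nat 0) (vnil Nat) (vnil Nat)) 1 (refl (Vec Nat 0) (vnil Nat)) (vcons (Eq (Vec Nat 0) (vnil Nat) (vnil Nat)) 0 (refl (Vec Nat 0) (vnil Nat)) (vnil (Eq (Vec Nat 0) (vnil Nat) (vnil Nat)))))
reduction steps (normal order): 0
already normal: yes


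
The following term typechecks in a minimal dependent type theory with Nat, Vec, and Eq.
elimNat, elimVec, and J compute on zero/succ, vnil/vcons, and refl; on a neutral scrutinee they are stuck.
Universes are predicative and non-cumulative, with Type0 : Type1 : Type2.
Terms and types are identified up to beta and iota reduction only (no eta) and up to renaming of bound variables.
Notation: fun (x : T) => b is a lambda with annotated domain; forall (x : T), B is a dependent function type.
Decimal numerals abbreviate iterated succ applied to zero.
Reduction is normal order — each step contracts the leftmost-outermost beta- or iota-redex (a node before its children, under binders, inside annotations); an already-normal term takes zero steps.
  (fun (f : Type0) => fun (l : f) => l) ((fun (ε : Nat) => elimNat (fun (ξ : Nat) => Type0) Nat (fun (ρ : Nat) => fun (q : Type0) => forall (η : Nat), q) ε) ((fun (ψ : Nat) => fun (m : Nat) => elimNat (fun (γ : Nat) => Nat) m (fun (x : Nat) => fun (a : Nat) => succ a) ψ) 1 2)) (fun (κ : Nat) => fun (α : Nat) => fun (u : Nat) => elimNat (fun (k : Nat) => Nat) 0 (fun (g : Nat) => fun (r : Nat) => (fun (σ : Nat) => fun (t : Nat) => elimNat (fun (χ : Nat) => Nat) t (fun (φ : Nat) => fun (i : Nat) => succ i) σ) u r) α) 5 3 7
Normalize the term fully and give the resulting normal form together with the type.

resulting normal form:
  21
type:
  Nat


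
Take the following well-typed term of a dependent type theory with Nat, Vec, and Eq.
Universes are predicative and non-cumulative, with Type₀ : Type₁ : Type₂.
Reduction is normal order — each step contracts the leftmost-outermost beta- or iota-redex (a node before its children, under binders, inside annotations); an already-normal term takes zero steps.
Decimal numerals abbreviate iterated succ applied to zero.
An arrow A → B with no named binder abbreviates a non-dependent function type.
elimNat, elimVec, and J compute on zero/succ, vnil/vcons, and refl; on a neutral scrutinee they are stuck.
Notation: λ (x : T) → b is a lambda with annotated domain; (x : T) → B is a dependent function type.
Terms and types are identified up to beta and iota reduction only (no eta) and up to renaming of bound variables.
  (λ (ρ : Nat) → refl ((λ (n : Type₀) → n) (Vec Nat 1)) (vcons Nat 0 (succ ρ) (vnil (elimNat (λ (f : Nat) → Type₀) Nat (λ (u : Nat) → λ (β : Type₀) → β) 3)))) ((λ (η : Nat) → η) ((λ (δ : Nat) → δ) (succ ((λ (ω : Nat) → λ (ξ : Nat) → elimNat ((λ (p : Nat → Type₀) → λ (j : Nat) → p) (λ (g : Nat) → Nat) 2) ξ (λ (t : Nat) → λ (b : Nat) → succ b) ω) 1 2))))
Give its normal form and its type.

normal form:
  refl (Vec Nat 1) (vcons Nat 0 5 (vnil Nat))
inferred type:
  Eq (Vec Nat 1) (vcons Nat 0 5 (vnil Nat)) (vcons Nat 0 5 (vnil Nat))
observation: the term reaches its normal form after 20 normal-order steps.


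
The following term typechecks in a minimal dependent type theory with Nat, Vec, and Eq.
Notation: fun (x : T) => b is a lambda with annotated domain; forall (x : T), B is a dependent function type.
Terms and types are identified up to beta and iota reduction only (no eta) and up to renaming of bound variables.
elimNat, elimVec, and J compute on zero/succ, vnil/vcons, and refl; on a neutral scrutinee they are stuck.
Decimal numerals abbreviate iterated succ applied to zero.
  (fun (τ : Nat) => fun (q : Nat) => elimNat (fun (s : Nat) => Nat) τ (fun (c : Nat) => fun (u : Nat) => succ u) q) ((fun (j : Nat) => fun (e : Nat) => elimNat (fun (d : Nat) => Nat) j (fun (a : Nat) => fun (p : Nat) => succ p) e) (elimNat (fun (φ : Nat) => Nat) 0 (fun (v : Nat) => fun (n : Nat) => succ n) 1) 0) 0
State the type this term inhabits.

type:
  Nat
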